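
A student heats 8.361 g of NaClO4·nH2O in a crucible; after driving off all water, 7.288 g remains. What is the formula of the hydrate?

Mass of water lost = 8.361 − 7.288 = 1.073 g → 1.073 / 18.02 = 0.05954 mol H2O
Molar mass of NaClO4 = 122.44 g/mol → mol NaClO4 = 7.288 / 122.44 = 0.05952
n = 0.05954 / 0.05952 = 1.00 ≈ 1 → NaClO4·H2O

NaClO4·H2O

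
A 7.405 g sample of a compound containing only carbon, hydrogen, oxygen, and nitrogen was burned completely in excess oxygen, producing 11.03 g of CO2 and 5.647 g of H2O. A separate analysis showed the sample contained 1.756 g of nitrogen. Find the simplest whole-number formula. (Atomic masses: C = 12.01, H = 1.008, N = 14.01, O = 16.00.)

mol C = 11.03 / 44.01 = 0.2506; mass C = 0.2506 × 12.01 = 3.010 g
mol H = 2 × (5.647 / 18.02) = 0.6267; mass H = 0.6267 × 1.008 = 0.6318 g
mol N = 1.756 / 14.01 = 0.1253
mass O = 7.405 − (5.398) = 2.007 g → mol O = 0.1255
Ratios (÷ 0.1253): C 2.000, H 5.000, N 1.000, O 1.001
Ratio ≈ 2:5:1:1, so the empirical formula is C2H5NO

C2H5NO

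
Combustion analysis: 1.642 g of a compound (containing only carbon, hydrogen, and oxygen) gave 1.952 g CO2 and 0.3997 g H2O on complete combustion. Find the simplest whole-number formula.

mol C = 1.952 / 44.01 = 0.04435; mass C = 0.04435 × 12.01 = 0.5327 g
mol H = 2 × (0.3997 / 18.02) = 0.04436; mass H = 0.04436 × 1.008 = 0.04472 g
mass O = 1.642 − (0.5774) = 1.065 g → mol O = 0.06654
Ratios (÷ 0.04435): C 1.000, H 1.000, O 1.500
×2: C 2.00, H 2.00, O 3.00 → C2H2O3

C2H2O3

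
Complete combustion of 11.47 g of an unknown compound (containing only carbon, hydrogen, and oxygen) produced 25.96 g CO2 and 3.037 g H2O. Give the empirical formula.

mol C = 25.96 / 44.01 = 0.5899; mass C = 0.5899 × 12.01 = 7.084 g
mol H = 2 × (3.037 / 18.02) = 0.3371; mass H = 0.3371 × 1.008 = 0.3398 g
mass O = 11.47 − (7.424) = 4.046 g → mol O = 0.2529
Smallest is O at 0.2529 mol; normalising gives C 2.333, H 1.333, O 1.000
×3: C 7.00, H 4.00, O 3.00 → C7H4O3

C7H4O3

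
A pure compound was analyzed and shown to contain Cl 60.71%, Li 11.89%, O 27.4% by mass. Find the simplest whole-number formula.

Assume 100 g: 60.71 g Cl, 11.89 g Li, 27.4 g O.
Cl: 60.71 g ÷ 35.45 g/mol = 1.713 mol
Li: 11.89 g ÷ 6.94 g/mol = 1.713 mol
O: 27.4 g ÷ 16.00 g/mol = 1.712 mol
Smallest is O at 1.712 mol; normalising gives Cl 1.000, Li 1.000, O 1.000
Ratio ≈ 1:1:1, so the empirical formula is ClLiO

ClLiO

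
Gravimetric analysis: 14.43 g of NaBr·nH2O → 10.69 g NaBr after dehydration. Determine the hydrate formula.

NaBr·2H2O

Mass of water lost = 14.43 − 10.69 = 3.74 g → 3.74 / 18.02 = 0.2075 mol H2O
Molar mass of NaBr = 102.89 g/mol → mol NaBr = 10.69 / 102.89 = 0.1039
n = 0.2075 / 0.1039 = 2.00 ≈ 2 → NaBr·2H2O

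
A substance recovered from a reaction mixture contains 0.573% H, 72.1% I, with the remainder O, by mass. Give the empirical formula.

HIO3

Assume 100 g: 0.573 g H, 72.1 g I, 27.33 g O.
H: 0.573 g ÷ 1.008 g/mol = 0.5685 mol
I: 72.1 g ÷ 126.90 g/mol = 0.5682 mol
O: 27.33 g ÷ 16.00 g/mol = 1.708 mol
Smallest is I at 0.5682 mol; normalising gives H 1.001, I 1.000, O 3.006
Ratio ≈ 1:1:3, so the empirical formula is HIO3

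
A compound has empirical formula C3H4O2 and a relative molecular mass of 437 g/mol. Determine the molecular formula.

Empirical-formula mass = 72.06 g/mol
n = 437 / 72.06 = 6.06 ≈ 6
Molecular formula = (C3H4O2)6 = C18H24O12

C18H24O12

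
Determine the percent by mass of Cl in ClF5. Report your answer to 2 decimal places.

Molar mass = 1(35.45) + 5(19.00) = 130.450 g/mol
Mass of Cl per mole = 1 × 35.45 = 35.450 g
% Cl = 35.450 / 130.450 × 100 = 27.18%

27.18%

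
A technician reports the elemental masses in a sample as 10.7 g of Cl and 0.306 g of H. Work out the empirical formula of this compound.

ClH

Moles — Cl: 10.7 / 35.45 = 0.3018 mol; H: 0.306 / 1.008 = 0.3036 mol
Smallest is Cl at 0.3018 mol; normalising gives Cl 1.000, H 1.006
≈ 1:1 → ClH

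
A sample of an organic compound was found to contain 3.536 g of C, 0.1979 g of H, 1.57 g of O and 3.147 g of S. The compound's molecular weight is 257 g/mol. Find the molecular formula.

C9H6O3S3

C: 3.536 g ÷ 12.01 g/mol = 0.2944 mol
H: 0.1979 g ÷ 1.008 g/mol = 0.1963 mol
O: 1.57 g ÷ 16.00 g/mol = 0.09813 mol
S: 3.147 g ÷ 32.07 g/mol = 0.09813 mol
Smallest is O at 0.09813 mol; normalising gives C 3.000, H 2.001, O 1.000, S 1.000
≈ 3:2:1:1 → C3H2OS
Empirical-formula mass = 86.12 g/mol
n = 257 / 86.12 = 2.98 ≈ 3
Molecular formula = (C3H2OS)×3 = C9H6O3S3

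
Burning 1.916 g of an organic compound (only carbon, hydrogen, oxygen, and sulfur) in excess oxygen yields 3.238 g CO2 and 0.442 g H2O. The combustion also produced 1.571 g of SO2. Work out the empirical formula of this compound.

C6H4OS2

mol C = 3.238 / 44.01 = 0.07357; mass C = 0.07357 × 12.01 = 0.8836 g
mol H = 2 × (0.442 / 18.02) = 0.04906; mass H = 0.04906 × 1.008 = 0.04945 g
mol S = 1.571 / 64.07 = 0.02452; mass S = 0.7864 g
mass O = 1.916 − (1.719) = 0.1966 g → mol O = 0.01229
Ratios (÷ 0.01229): C 5.989, H 3.993, O 1.000, S 1.996
≈ 6:4:1:2 → C6H4OS2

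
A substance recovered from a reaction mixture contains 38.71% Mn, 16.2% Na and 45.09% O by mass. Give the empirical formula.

MnNaO4

Assume 100 g: 38.71 g Mn, 16.2 g Na, 45.09 g O.
Moles — Mn: 38.71 / 54.94 = 0.7046 mol; Na: 16.2 / 22.99 = 0.7047 mol; O: 45.09 / 16.00 = 2.818 mol
Divide by the smallest (0.7046 mol Mn): Mn 1.000, Na 1.000, O 4.000
≈ 1:1:4 → MnNaO4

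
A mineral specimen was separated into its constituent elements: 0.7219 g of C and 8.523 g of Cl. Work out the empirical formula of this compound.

Moles — C: 0.7219 / 12.01 = 0.06011 mol; Cl: 8.523 / 35.45 = 0.2404 mol
Ratios (÷ 0.06011): C 1.000, Cl 4.000
Ratio ≈ 1:4, so the empirical formula is CCl4

CCl4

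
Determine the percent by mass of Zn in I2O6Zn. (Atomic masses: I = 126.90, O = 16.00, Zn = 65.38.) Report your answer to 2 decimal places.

15.75%

Molar mass = 2(126.90) + 6(16.00) + 1(65.38) = 415.180 g/mol
Mass of Zn per mole = 1 × 65.38 = 65.380 g
% Zn = 65.380 / 415.180 × 100 = 15.75%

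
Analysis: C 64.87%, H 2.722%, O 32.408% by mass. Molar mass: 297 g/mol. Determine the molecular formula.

Assume 100 g: 64.87 g C, 2.722 g H, 32.408 g O.
Moles — C: 64.87 / 12.01 = 5.401 mol; H: 2.722 / 1.008 = 2.7 mol; O: 32.408 / 16.00 = 2.026 mol
Divide by the smallest (2.026 mol O): C 2.667, H 1.333, O 1.000
×3: C 8.00, H 4.00, O 3.00 → C8H4O3
Empirical-formula mass = 148.11 g/mol
n = 297 / 148.11 = 2.01 ≈ 2
Molecular formula = (C8H4O3)×2 = C16H8O6

C16H8O6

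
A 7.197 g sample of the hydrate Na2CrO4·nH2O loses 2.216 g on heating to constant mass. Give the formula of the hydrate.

Na2CrO4·4H2O

Mass of anhydrous Na2CrO4 = 7.197 − 2.216 = 4.981 g
mol H2O = 2.216 / 18.02 = 0.123
Molar mass of Na2CrO4 = 161.98 g/mol → mol Na2CrO4 = 4.981 / 161.98 = 0.03075
n = 0.123 / 0.03075 = 4.00 ≈ 4 → Na2CrO4·4H2O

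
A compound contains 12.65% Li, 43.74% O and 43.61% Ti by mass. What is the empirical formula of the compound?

Li2O3Ti

Assume 100 g: 12.65 g Li, 43.74 g O, 43.61 g Ti.
Moles — Li: 12.65 / 6.94 = 1.823 mol; O: 43.74 / 16.00 = 2.734 mol; Ti: 43.61 / 47.87 = 0.911 mol
Ratios (÷ 0.911): Li 2.001, O 3.001, Ti 1.000
→ Li2O3Ti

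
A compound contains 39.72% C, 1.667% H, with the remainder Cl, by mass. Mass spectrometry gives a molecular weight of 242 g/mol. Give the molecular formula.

Assume 100 g: 39.72 g C, 1.667 g H, 58.613 g Cl.
n(C) = 39.72/12.01 = 3.307, n(H) = 1.667/1.008 = 1.654, n(Cl) = 58.613/35.45 = 1.653
Ratios (÷ 1.653): C 2.000, H 1.000, Cl 1.000
Ratio ≈ 2:1:1, so the empirical formula is C2HCl
Empirical-formula mass = 60.48 g/mol
n = 242 / 60.48 = 4.00 ≈ 4
Molecular formula = (C2HCl)×4 = C8H4Cl4

C8H4Cl4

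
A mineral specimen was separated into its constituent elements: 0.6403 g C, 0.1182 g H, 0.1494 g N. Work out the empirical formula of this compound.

C5H11N

n(C) = 0.6403/12.01 = 0.05331, n(H) = 0.1182/1.008 = 0.1173, n(N) = 0.1494/14.01 = 0.01066
Divide by the smallest (0.01066 mol N): C 5.000, H 10.996, N 1.000
≈ 5:11:1 → C5H11N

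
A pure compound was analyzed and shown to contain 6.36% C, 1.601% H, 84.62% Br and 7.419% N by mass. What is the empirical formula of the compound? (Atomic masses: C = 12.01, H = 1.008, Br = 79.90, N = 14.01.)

Assume 100 g: 6.36 g C, 1.601 g H, 84.62 g Br, 7.419 g N.
n(C) = 6.36/12.01 = 0.5296, n(H) = 1.601/1.008 = 1.588, n(Br) = 84.62/79.90 = 1.059, n(N) = 7.419/14.01 = 0.5296
Ratios (÷ 0.5296): C 1.000, H 2.999, Br 2.000, N 1.000
Ratio ≈ 1:3:2:1, so the empirical formula is CH3Br2N

CH3Br2N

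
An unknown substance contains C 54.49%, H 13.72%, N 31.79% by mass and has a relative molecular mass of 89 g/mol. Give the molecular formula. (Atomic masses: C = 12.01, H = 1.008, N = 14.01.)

C4H12N2

Assume 100 g: 54.49 g C, 13.72 g H, 31.79 g N.
C: 54.49 g ÷ 12.01 g/mol = 4.537 mol
H: 13.72 g ÷ 1.008 g/mol = 13.61 mol
N: 31.79 g ÷ 14.01 g/mol = 2.269 mol
Divide by the smallest (2.269 mol N): C 1.999, H 5.998, N 1.000
Ratio ≈ 2:6:1, so the empirical formula is C2H6N
Empirical-formula mass = 44.08 g/mol
n = 89 / 44.08 = 2.02 ≈ 2
Molecular formula = (C2H6N)×2 = C4H12N2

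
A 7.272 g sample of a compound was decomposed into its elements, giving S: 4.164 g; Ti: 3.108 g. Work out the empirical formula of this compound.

Moles — S: 4.164 / 32.07 = 0.1298 mol; Ti: 3.108 / 47.87 = 0.06493 mol
Divide by the smallest (0.06493 mol Ti): S 2.000, Ti 1.000
≈ 2:1 → S2Ti

S2Ti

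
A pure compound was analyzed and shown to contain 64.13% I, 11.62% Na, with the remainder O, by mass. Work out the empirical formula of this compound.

INaO3

Assume 100 g: 64.13 g I, 11.62 g Na, 24.25 g O.
I: 64.13 g ÷ 126.90 g/mol = 0.5054 mol
Na: 11.62 g ÷ 22.99 g/mol = 0.5054 mol
O: 24.25 g ÷ 16.00 g/mol = 1.516 mol
Divide by the smallest (0.5054 mol I): I 1.000, Na 1.000, O 2.999
→ INaO3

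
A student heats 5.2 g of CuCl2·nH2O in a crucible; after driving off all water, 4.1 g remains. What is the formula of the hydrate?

CuCl2·2H2O

Mass of water lost = 5.2 − 4.1 = 1.1 g → 1.1 / 18.02 = 0.06104 mol H2O
Molar mass of CuCl2 = 134.45 g/mol → mol CuCl2 = 4.1 / 134.45 = 0.03049
n = 0.06104 / 0.03049 = 2.00 ≈ 2 → CuCl2·2H2O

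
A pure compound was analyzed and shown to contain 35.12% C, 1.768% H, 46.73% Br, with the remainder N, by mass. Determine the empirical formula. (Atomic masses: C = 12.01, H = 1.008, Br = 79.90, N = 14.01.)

C5H3BrN2

Assume 100 g: 35.12 g C, 1.768 g H, 46.73 g Br, 16.382 g N.
C: 35.12 g ÷ 12.01 g/mol = 2.924 mol
H: 1.768 g ÷ 1.008 g/mol = 1.754 mol
Br: 46.73 g ÷ 79.90 g/mol = 0.5849 mol
N: 16.382 g ÷ 14.01 g/mol = 1.169 mol
Divide by the smallest (0.5849 mol Br): C 5.000, H 2.999, Br 1.000, N 1.999
Ratio ≈ 5:3:1:2, so the empirical formula is C5H3BrN2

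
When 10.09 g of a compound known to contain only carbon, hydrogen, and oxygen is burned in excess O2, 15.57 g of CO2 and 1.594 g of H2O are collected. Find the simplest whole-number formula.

C2HO2

mol C = 15.57 / 44.01 = 0.3538; mass C = 0.3538 × 12.01 = 4.249 g
mol H = 2 × (1.594 / 18.02) = 0.1769; mass H = 0.1769 × 1.008 = 0.1783 g
mass O = 10.09 − (4.427) = 5.663 g → mol O = 0.3539
Ratios (÷ 0.1769): C 2.000, H 1.000, O 2.001
Ratio ≈ 2:1:2, so the empirical formula is C2HO2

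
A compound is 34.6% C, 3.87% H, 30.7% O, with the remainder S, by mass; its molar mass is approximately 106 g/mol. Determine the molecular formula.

C3H4O2S

Assume 100 g: 34.6 g C, 3.87 g H, 30.7 g O, 30.83 g S.
n(C) = 34.6/12.01 = 2.881, n(H) = 3.87/1.008 = 3.839, n(O) = 30.7/16.00 = 1.919, n(S) = 30.83/32.07 = 0.9613
Divide by the smallest (0.9613 mol S): C 2.997, H 3.994, O 1.996, S 1.000
Ratio ≈ 3:4:2:1, so the empirical formula is C3H4O2S
Empirical-formula mass = 104.13 g/mol
n = 106 / 104.13 = 1.02 ≈ 1
Molecular formula = empirical formula = C3H4O2S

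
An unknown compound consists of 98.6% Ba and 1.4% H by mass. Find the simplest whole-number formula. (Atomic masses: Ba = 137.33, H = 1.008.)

BaH2

Assume 100 g: 98.6 g Ba, 1.4 g H.
n(Ba) = 98.6/137.33 = 0.718, n(H) = 1.4/1.008 = 1.389
Smallest is Ba at 0.718 mol; normalising gives Ba 1.000, H 1.934
→ BaH2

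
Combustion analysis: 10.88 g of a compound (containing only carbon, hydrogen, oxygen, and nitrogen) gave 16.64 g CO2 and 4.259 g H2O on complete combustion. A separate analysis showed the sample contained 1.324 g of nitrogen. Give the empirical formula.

mol C = 16.64 / 44.01 = 0.3781; mass C = 0.3781 × 12.01 = 4.541 g
mol H = 2 × (4.259 / 18.02) = 0.4727; mass H = 0.4727 × 1.008 = 0.4765 g
mol N = 1.324 / 14.01 = 0.09450
mass O = 10.88 − (6.341) = 4.539 g → mol O = 0.2837
Divide by the smallest (0.0945 mol N): C 4.001, H 5.002, N 1.000, O 3.002
Ratio ≈ 4:5:1:3, so the empirical formula is C4H5NO3

C4H5NO3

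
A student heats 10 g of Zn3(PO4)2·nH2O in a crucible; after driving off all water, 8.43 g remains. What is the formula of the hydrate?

Zn3(PO4)2·4H2O

Mass of water lost = 10 − 8.43 = 1.57 g → 1.57 / 18.02 = 0.08713 mol H2O
Molar mass of Zn3(PO4)2 = 386.08 g/mol → mol Zn3(PO4)2 = 8.43 / 386.08 = 0.02183
n = 0.08713 / 0.02183 = 3.99 ≈ 4 → Zn3(PO4)2·4H2O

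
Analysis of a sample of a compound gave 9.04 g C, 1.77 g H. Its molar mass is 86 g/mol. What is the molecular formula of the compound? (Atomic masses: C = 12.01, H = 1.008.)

n(C) = 9.04/12.01 = 0.7527, n(H) = 1.77/1.008 = 1.756
Ratios (÷ 0.7527): C 1.000, H 2.333
Multiply by 3: C 3.00, H 7.00 → C3H7
Empirical-formula mass = 43.09 g/mol
n = 86 / 43.09 = 2.00 ≈ 2
Molecular formula = (C3H7)×2 = C6H14

C6H14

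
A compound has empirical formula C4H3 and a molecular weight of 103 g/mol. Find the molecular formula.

C8H6

Empirical-formula mass = 51.06 g/mol
n = 103 / 51.06 = 2.02 ≈ 2
Molecular formula = (C4H3)2 = C8H6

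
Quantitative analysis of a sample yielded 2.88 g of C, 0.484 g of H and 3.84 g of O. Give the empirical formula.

CH2O

Moles — C: 2.88 / 12.01 = 0.2398 mol; H: 0.484 / 1.008 = 0.4802 mol; O: 3.84 / 16.00 = 0.24 mol
Smallest is C at 0.2398 mol; normalising gives C 1.000, H 2.002, O 1.001
→ CH2O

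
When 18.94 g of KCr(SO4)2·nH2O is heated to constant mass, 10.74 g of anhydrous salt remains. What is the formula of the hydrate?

Mass of water lost = 18.94 − 10.74 = 8.2 g → 8.2 / 18.02 = 0.455 mol H2O
Molar mass of KCr(SO4)2 = 283.24 g/mol → mol KCr(SO4)2 = 10.74 / 283.24 = 0.03792
n = 0.455 / 0.03792 = 12.00 ≈ 12 → KCr(SO4)2·12H2O

KCr(SO4)2·12H2O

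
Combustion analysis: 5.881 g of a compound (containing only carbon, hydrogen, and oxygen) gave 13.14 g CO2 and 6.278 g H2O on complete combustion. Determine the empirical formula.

C3H7O

mol C = 13.14 / 44.01 = 0.2986; mass C = 0.2986 × 12.01 = 3.586 g
mol H = 2 × (6.278 / 18.02) = 0.6968; mass H = 0.6968 × 1.008 = 0.7024 g
mass O = 5.881 − (4.288) = 1.593 g → mol O = 0.09955
Ratios (÷ 0.09955): C 2.999, H 6.999, O 1.000
→ C3H7O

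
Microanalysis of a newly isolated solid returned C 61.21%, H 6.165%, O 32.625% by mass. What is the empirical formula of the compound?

Assume 100 g: 61.21 g C, 6.165 g H, 32.625 g O.
Moles — C: 61.21 / 12.01 = 5.097 mol; H: 6.165 / 1.008 = 6.116 mol; O: 32.625 / 16.00 = 2.039 mol
Ratios (÷ 2.039): C 2.499, H 2.999, O 1.000
Multiply by 2: C 5.00, H 6.00, O 2.00 → C5H6O2

C5H6O2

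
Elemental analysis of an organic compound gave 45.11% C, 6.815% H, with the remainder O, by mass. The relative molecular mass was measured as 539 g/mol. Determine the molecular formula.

C20H36O16

Assume 100 g: 45.11 g C, 6.815 g H, 48.075 g O.
C: 45.11 g ÷ 12.01 g/mol = 3.756 mol
H: 6.815 g ÷ 1.008 g/mol = 6.761 mol
O: 48.075 g ÷ 16.00 g/mol = 3.005 mol
Smallest is O at 3.005 mol; normalising gives C 1.250, H 2.250, O 1.000
×4: C 5.00, H 9.00, O 4.00 → C5H9O4
Empirical-formula mass = 133.12 g/mol
n = 539 / 133.12 = 4.05 ≈ 4
Molecular formula = (C5H9O4)×4 = C20H36O16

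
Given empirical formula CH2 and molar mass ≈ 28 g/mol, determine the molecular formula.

Empirical-formula mass = 14.03 g/mol
n = 28 / 14.03 = 2.00 ≈ 2
Molecular formula = (CH2)2 = C2H4

C2H4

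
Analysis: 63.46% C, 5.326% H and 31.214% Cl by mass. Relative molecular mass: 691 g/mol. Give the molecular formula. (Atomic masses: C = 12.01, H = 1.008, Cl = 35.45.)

Assume 100 g: 63.46 g C, 5.326 g H, 31.214 g Cl.
C: 63.46 g ÷ 12.01 g/mol = 5.284 mol
H: 5.326 g ÷ 1.008 g/mol = 5.284 mol
Cl: 31.214 g ÷ 35.45 g/mol = 0.8805 mol
Smallest is Cl at 0.8805 mol; normalising gives C 6.001, H 6.001, Cl 1.000
→ C6H6Cl
Empirical-formula mass = 113.56 g/mol
n = 691 / 113.56 = 6.08 ≈ 6
Molecular formula = (C6H6Cl)×6 = C36H36Cl6

C36H36Cl6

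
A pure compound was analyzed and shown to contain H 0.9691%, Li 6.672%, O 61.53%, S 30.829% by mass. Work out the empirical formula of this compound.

Assume 100 g: 0.9691 g H, 6.672 g Li, 61.53 g O, 30.829 g S.
n(H) = 0.9691/1.008 = 0.9614, n(Li) = 6.672/6.94 = 0.9614, n(O) = 61.53/16.00 = 3.846, n(S) = 30.829/32.07 = 0.9613
Divide by the smallest (0.9613 mol S): H 1.000, Li 1.000, O 4.000, S 1.000
Ratio ≈ 1:1:4:1, so the empirical formula is HLiO4S

HLiO4S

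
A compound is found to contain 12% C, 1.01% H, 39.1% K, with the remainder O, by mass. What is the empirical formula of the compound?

Assume 100 g: 12 g C, 1.01 g H, 39.1 g K, 47.89 g O.
n(C) = 12/12.01 = 0.9992, n(H) = 1.01/1.008 = 1.002, n(K) = 39.1/39.10 = 1, n(O) = 47.89/16.00 = 2.993
Ratios (÷ 0.9992): C 1.000, H 1.003, K 1.001, O 2.996
Ratio ≈ 1:1:1:3, so the empirical formula is CHKO3

CHKO3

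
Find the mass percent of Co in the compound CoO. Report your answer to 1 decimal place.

78.6%

Molar mass = 1(58.93) + 1(16.00) = 74.930 g/mol
Mass of Co per mole = 1 × 58.93 = 58.930 g
% Co = 58.930 / 74.930 × 100 = 78.6%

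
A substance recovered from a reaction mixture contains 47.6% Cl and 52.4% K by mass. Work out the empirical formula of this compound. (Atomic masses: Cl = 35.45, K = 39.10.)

ClK

Assume 100 g: 47.6 g Cl, 52.4 g K.
Moles — Cl: 47.6 / 35.45 = 1.343 mol; K: 52.4 / 39.10 = 1.34 mol
Ratios (÷ 1.34): Cl 1.002, K 1.000
→ ClK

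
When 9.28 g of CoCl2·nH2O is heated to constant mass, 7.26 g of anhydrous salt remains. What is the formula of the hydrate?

Mass of water lost = 9.28 − 7.26 = 2.02 g → 2.02 / 18.02 = 0.1121 mol H2O
Molar mass of CoCl2 = 129.83 g/mol → mol CoCl2 = 7.26 / 129.83 = 0.05592
n = 0.1121 / 0.05592 = 2.00 ≈ 2 → CoCl2·2H2O

CoCl2·2H2O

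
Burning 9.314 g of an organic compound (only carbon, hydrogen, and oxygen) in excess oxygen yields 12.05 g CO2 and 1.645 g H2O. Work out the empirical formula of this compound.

mol C = 12.05 / 44.01 = 0.2738; mass C = 0.2738 × 12.01 = 3.288 g
mol H = 2 × (1.645 / 18.02) = 0.1826; mass H = 0.1826 × 1.008 = 0.1840 g
mass O = 9.314 − (3.472) = 5.842 g → mol O = 0.3651
Ratios (÷ 0.1826): C 1.500, H 1.000, O 2.000
Multiply by 2: C 3.00, H 2.00, O 4.00 → C3H2O4

C3H2O4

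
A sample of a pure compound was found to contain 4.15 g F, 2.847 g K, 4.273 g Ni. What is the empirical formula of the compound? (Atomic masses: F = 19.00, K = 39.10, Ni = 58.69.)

F3KNi

n(F) = 4.15/19.00 = 0.2184, n(K) = 2.847/39.10 = 0.07281, n(Ni) = 4.273/58.69 = 0.07281
Ratios (÷ 0.07281): F 3.000, K 1.000, Ni 1.000
Ratio ≈ 3:1:1, so the empirical formula is F3KNi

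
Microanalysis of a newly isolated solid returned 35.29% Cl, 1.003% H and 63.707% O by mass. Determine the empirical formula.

Assume 100 g: 35.29 g Cl, 1.003 g H, 63.707 g O.
Cl: 35.29 g ÷ 35.45 g/mol = 0.9955 mol
H: 1.003 g ÷ 1.008 g/mol = 0.995 mol
O: 63.707 g ÷ 16.00 g/mol = 3.982 mol
Ratios (÷ 0.995): Cl 1.000, H 1.000, O 4.002
≈ 1:1:4 → ClHO4

ClHO4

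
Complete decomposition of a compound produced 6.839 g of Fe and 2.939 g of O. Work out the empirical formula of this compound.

Moles — Fe: 6.839 / 55.85 = 0.1225 mol; O: 2.939 / 16.00 = 0.1837 mol
Ratios (÷ 0.1225): Fe 1.000, O 1.500
×2: Fe 2.00, O 3.00 → Fe2O3

Fe2O3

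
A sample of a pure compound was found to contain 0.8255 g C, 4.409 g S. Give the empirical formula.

n(C) = 0.8255/12.01 = 0.06873, n(S) = 4.409/32.07 = 0.1375
Ratios (÷ 0.06873): C 1.000, S 2.000
→ CS2

CS2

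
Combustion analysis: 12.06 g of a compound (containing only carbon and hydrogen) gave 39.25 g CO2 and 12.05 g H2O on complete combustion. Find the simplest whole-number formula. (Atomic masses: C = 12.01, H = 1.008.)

C2H3

mol C = 39.25 / 44.01 = 0.8918; mass C = 0.8918 × 12.01 = 10.71 g
mol H = 2 × (12.05 / 18.02) = 1.337; mass H = 1.337 × 1.008 = 1.348 g
Smallest is C at 0.8918 mol; normalising gives C 1.000, H 1.500
Multiply by 2: C 2.00, H 3.00 → C2H3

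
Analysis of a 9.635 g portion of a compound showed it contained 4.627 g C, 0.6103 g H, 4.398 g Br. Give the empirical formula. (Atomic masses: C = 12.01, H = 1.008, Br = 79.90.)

C7H11Br

Moles — C: 4.627 / 12.01 = 0.3853 mol; H: 0.6103 / 1.008 = 0.6055 mol; Br: 4.398 / 79.90 = 0.05504 mol
Smallest is Br at 0.05504 mol; normalising gives C 6.999, H 11.000, Br 1.000
≈ 7:11:1 → C7H11Br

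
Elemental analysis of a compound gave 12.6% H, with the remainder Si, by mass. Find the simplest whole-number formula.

H4Si

Assume 100 g: 12.6 g H, 87.4 g Si.
Moles — H: 12.6 / 1.008 = 12.5 mol; Si: 87.4 / 28.09 = 3.111 mol
Divide by the smallest (3.111 mol Si): H 4.017, Si 1.000
Ratio ≈ 4:1, so the empirical formula is H4Si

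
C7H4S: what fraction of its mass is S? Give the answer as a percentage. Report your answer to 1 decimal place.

Molar mass = 7(12.01) + 4(1.008) + 1(32.07) = 120.172 g/mol
Mass of S per mole = 1 × 32.07 = 32.070 g
% S = 32.070 / 120.172 × 100 = 26.7%

26.7%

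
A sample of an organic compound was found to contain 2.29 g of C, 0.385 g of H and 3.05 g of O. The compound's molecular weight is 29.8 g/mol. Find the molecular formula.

CH2O

Moles — C: 2.29 / 12.01 = 0.1907 mol; H: 0.385 / 1.008 = 0.3819 mol; O: 3.05 / 16.00 = 0.1906 mol
Divide by the smallest (0.1906 mol O): C 1.000, H 2.004, O 1.000
Ratio ≈ 1:2:1, so the empirical formula is CH2O
Empirical-formula mass = 30.03 g/mol
n = 29.8 / 30.03 = 0.99 ≈ 1
Molecular formula = empirical formula = CH2O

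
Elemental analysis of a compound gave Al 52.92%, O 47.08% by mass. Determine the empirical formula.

Assume 100 g: 52.92 g Al, 47.08 g O.
n(Al) = 52.92/26.98 = 1.961, n(O) = 47.08/16.00 = 2.942
Smallest is Al at 1.961 mol; normalising gives Al 1.000, O 1.500
Multiply by 2: Al 2.00, O 3.00 → Al2O3

Al2O3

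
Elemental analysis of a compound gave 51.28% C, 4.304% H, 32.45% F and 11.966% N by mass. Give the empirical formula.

Assume 100 g: 51.28 g C, 4.304 g H, 32.45 g F, 11.966 g N.
n(C) = 51.28/12.01 = 4.27, n(H) = 4.304/1.008 = 4.27, n(F) = 32.45/19.00 = 1.708, n(N) = 11.966/14.01 = 0.8541
Divide by the smallest (0.8541 mol N): C 4.999, H 4.999, F 2.000, N 1.000
≈ 5:5:2:1 → C5H5F2N

C5H5F2N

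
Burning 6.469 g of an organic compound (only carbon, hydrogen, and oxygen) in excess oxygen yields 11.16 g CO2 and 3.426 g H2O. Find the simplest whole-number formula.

mol C = 11.16 / 44.01 = 0.2536; mass C = 0.2536 × 12.01 = 3.045 g
mol H = 2 × (3.426 / 18.02) = 0.3802; mass H = 0.3802 × 1.008 = 0.3833 g
mass O = 6.469 − (3.429) = 3.040 g → mol O = 0.1900
Smallest is O at 0.19 mol; normalising gives C 1.335, H 2.001, O 1.000
×3: C 4.00, H 6.00, O 3.00 → C4H6O3

C4H6O3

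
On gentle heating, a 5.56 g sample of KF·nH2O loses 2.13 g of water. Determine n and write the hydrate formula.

KF·2H2O

Mass of anhydrous KF = 5.56 − 2.13 = 3.43 g
mol H2O = 2.13 / 18.02 = 0.1182
Molar mass of KF = 58.10 g/mol → mol KF = 3.43 / 58.10 = 0.05904
n = 0.1182 / 0.05904 = 2.00 ≈ 2 → KF·2H2O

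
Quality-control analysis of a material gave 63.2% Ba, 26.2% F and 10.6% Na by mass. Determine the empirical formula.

Assume 100 g: 63.2 g Ba, 26.2 g F, 10.6 g Na.
n(Ba) = 63.2/137.33 = 0.4602, n(F) = 26.2/19.00 = 1.379, n(Na) = 10.6/22.99 = 0.4611
Divide by the smallest (0.4602 mol Ba): Ba 1.000, F 2.996, Na 1.002
Ratio ≈ 1:3:1, so the empirical formula is BaF3Na

BaF3Na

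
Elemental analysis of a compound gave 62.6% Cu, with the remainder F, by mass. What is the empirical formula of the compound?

CuF2

Assume 100 g: 62.6 g Cu, 37.4 g F.
Cu: 62.6 g ÷ 63.55 g/mol = 0.9851 mol
F: 37.4 g ÷ 19.00 g/mol = 1.968 mol
Divide by the smallest (0.9851 mol Cu): Cu 1.000, F 1.998
Ratio ≈ 1:2, so the empirical formula is CuF2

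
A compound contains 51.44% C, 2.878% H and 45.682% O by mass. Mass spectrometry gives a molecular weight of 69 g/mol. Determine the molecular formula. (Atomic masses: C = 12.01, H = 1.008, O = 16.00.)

C3H2O2

Assume 100 g: 51.44 g C, 2.878 g H, 45.682 g O.
n(C) = 51.44/12.01 = 4.283, n(H) = 2.878/1.008 = 2.855, n(O) = 45.682/16.00 = 2.855
Divide by the smallest (2.855 mol O): C 1.500, H 1.000, O 1.000
×2: C 3.00, H 2.00, O 2.00 → C3H2O2
Empirical-formula mass = 70.05 g/mol
n = 69 / 70.05 = 0.99 ≈ 1
Molecular formula = empirical formula = C3H2O2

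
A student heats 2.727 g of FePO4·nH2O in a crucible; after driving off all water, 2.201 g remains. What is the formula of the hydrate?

Mass of water lost = 2.727 − 2.201 = 0.526 g → 0.526 / 18.02 = 0.02919 mol H2O
Molar mass of FePO4 = 150.82 g/mol → mol FePO4 = 2.201 / 150.82 = 0.01459
n = 0.02919 / 0.01459 = 2.00 ≈ 2 → FePO4·2H2O

FePO4·2H2O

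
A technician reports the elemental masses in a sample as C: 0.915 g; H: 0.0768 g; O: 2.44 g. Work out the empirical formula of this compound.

n(C) = 0.915/12.01 = 0.07619, n(H) = 0.0768/1.008 = 0.07619, n(O) = 2.44/16.00 = 0.1525
Divide by the smallest (0.07619 mol C): C 1.000, H 1.000, O 2.002
≈ 1:1:2 → CHO2

CHO2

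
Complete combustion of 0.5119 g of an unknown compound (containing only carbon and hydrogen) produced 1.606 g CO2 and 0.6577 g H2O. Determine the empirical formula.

CH2

mol C = 1.606 / 44.01 = 0.03649; mass C = 0.03649 × 12.01 = 0.4383 g
mol H = 2 × (0.6577 / 18.02) = 0.07300; mass H = 0.07300 × 1.008 = 0.07358 g
Ratios (÷ 0.03649): C 1.000, H 2.000
≈ 1:2 → CH2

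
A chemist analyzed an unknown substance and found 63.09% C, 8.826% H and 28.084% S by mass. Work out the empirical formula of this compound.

Assume 100 g: 63.09 g C, 8.826 g H, 28.084 g S.
n(C) = 63.09/12.01 = 5.253, n(H) = 8.826/1.008 = 8.756, n(S) = 28.084/32.07 = 0.8757
Divide by the smallest (0.8757 mol S): C 5.999, H 9.999, S 1.000
Ratio ≈ 6:10:1, so the empirical formula is C6H10S

C6H10S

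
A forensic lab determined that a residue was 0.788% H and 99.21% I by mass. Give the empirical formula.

HI

Assume 100 g: 0.788 g H, 99.21 g I.
n(H) = 0.788/1.008 = 0.7817, n(I) = 99.21/126.90 = 0.7818
Ratios (÷ 0.7817): H 1.000, I 1.000
Ratio ≈ 1:1, so the empirical formula is HI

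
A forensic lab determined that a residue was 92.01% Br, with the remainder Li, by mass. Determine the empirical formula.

BrLi

Assume 100 g: 92.01 g Br, 7.99 g Li.
Moles — Br: 92.01 / 79.90 = 1.152 mol; Li: 7.99 / 6.94 = 1.151 mol
Ratios (÷ 1.151): Br 1.000, Li 1.000
≈ 1:1 → BrLi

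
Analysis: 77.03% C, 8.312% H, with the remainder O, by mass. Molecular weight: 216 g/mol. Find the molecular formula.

C14H18O2

Assume 100 g: 77.03 g C, 8.312 g H, 14.658 g O.
Moles — C: 77.03 / 12.01 = 6.414 mol; H: 8.312 / 1.008 = 8.246 mol; O: 14.658 / 16.00 = 0.9161 mol
Divide by the smallest (0.9161 mol O): C 7.001, H 9.001, O 1.000
→ C7H9O
Empirical-formula mass = 109.14 g/mol
n = 216 / 109.14 = 1.98 ≈ 2
Molecular formula = (C7H9O)×2 = C14H18O2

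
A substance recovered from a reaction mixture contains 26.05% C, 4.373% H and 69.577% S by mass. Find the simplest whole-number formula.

Assume 100 g: 26.05 g C, 4.373 g H, 69.577 g S.
n(C) = 26.05/12.01 = 2.169, n(H) = 4.373/1.008 = 4.338, n(S) = 69.577/32.07 = 2.17
Ratios (÷ 2.169): C 1.000, H 2.000, S 1.000
Ratio ≈ 1:2:1, so the empirical formula is CH2S

CH2S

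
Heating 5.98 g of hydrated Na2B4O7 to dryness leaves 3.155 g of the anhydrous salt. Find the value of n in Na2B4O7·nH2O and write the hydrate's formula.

Mass of water lost = 5.98 − 3.155 = 2.825 g → 2.825 / 18.02 = 0.1568 mol H2O
Molar mass of Na2B4O7 = 201.22 g/mol → mol Na2B4O7 = 3.155 / 201.22 = 0.01568
n = 0.1568 / 0.01568 = 10.00 ≈ 10 → Na2B4O7·10H2O

Na2B4O7·10H2O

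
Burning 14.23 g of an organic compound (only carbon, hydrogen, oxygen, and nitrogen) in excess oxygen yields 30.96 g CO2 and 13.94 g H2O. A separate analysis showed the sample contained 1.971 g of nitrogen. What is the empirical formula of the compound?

C5H11NO

mol C = 30.96 / 44.01 = 0.7035; mass C = 0.7035 × 12.01 = 8.449 g
mol H = 2 × (13.94 / 18.02) = 1.547; mass H = 1.547 × 1.008 = 1.560 g
mol N = 1.971 / 14.01 = 0.1407
mass O = 14.23 − (11.98) = 2.251 g → mol O = 0.1407
Smallest is O at 0.1407 mol; normalising gives C 5.001, H 10.999, N 1.000, O 1.000
→ C5H11NO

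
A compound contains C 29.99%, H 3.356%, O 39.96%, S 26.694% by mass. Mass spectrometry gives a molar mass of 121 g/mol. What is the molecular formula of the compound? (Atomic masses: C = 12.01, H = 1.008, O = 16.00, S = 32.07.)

C3H4O3S

Assume 100 g: 29.99 g C, 3.356 g H, 39.96 g O, 26.694 g S.
Moles — C: 29.99 / 12.01 = 2.497 mol; H: 3.356 / 1.008 = 3.329 mol; O: 39.96 / 16.00 = 2.498 mol; S: 26.694 / 32.07 = 0.8324 mol
Ratios (÷ 0.8324): C 3.000, H 4.000, O 3.000, S 1.000
≈ 3:4:3:1 → C3H4O3S
Empirical-formula mass = 120.13 g/mol
n = 121 / 120.13 = 1.01 ≈ 1
Molecular formula = empirical formula = C3H4O3S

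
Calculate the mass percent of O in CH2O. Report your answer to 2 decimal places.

53.29%

Molar mass = 1(12.01) + 2(1.008) + 1(16.00) = 30.026 g/mol
Mass of O per mole = 1 × 16.00 = 16.000 g
% O = 16.000 / 30.026 × 100 = 53.29%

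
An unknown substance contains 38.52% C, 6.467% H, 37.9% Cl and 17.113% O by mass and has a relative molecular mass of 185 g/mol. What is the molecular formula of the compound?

Assume 100 g: 38.52 g C, 6.467 g H, 37.9 g Cl, 17.113 g O.
n(C) = 38.52/12.01 = 3.207, n(H) = 6.467/1.008 = 6.416, n(Cl) = 37.9/35.45 = 1.069, n(O) = 17.113/16.00 = 1.07
Smallest is Cl at 1.069 mol; normalising gives C 3.000, H 6.001, Cl 1.000, O 1.000
≈ 3:6:1:1 → C3H6ClO
Empirical-formula mass = 93.53 g/mol
n = 185 / 93.53 = 1.98 ≈ 2
Molecular formula = (C3H6ClO)×2 = C6H12Cl2O2

C6H12Cl2O2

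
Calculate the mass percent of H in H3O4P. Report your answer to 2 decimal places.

Molar mass = 3(1.008) + 4(16.00) + 1(30.97) = 97.994 g/mol
Mass of H per mole = 3 × 1.008 = 3.024 g
% H = 3.024 / 97.994 × 100 = 3.09%

3.09%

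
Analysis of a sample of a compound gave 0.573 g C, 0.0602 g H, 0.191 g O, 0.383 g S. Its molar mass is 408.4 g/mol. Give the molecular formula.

C16H20O4S4

C: 0.573 g ÷ 12.01 g/mol = 0.04771 mol
H: 0.0602 g ÷ 1.008 g/mol = 0.05972 mol
O: 0.191 g ÷ 16.00 g/mol = 0.01194 mol
S: 0.383 g ÷ 32.07 g/mol = 0.01194 mol
Smallest is O at 0.01194 mol; normalising gives C 3.997, H 5.003, O 1.000, S 1.000
≈ 4:5:1:1 → C4H5OS
Empirical-formula mass = 101.15 g/mol
n = 408.4 / 101.15 = 4.04 ≈ 4
Molecular formula = (C4H5OS)×4 = C16H20O4S4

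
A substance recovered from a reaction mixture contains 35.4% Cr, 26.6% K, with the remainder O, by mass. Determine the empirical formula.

Assume 100 g: 35.4 g Cr, 26.6 g K, 38 g O.
Moles — Cr: 35.4 / 52.00 = 0.6808 mol; K: 26.6 / 39.10 = 0.6803 mol; O: 38 / 16.00 = 2.375 mol
Divide by the smallest (0.6803 mol K): Cr 1.001, K 1.000, O 3.491
Scaling by 2: Cr 2.00, K 2.00, O 6.98 → Cr2K2O7

Cr2K2O7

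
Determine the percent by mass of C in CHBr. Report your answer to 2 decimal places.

Molar mass = 1(12.01) + 1(1.008) + 1(79.90) = 92.918 g/mol
Mass of C per mole = 1 × 12.01 = 12.010 g
% C = 12.010 / 92.918 × 100 = 12.93%

12.93%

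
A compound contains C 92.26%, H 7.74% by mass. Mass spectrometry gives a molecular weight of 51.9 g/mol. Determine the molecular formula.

C4H4

Assume 100 g: 92.26 g C, 7.74 g H.
C: 92.26 g ÷ 12.01 g/mol = 7.682 mol
H: 7.74 g ÷ 1.008 g/mol = 7.679 mol
Ratios (÷ 7.679): C 1.000, H 1.000
≈ 1:1 → CH
Empirical-formula mass = 13.02 g/mol
n = 51.9 / 13.02 = 3.99 ≈ 4
Molecular formula = (CH)×4 = C4H4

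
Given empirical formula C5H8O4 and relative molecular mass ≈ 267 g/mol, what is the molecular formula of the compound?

Empirical-formula mass = 132.11 g/mol
n = 267 / 132.11 = 2.02 ≈ 2
Molecular formula = (C5H8O4)2 = C10H16O8

C10H16O8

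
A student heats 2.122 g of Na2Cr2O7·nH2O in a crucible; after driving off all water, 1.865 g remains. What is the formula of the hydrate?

Na2Cr2O7·2H2O

Mass of water lost = 2.122 − 1.865 = 0.257 g → 0.257 / 18.02 = 0.01426 mol H2O
Molar mass of Na2Cr2O7 = 261.98 g/mol → mol Na2Cr2O7 = 1.865 / 261.98 = 0.007119
n = 0.01426 / 0.007119 = 2.00 ≈ 2 → Na2Cr2O7·2H2O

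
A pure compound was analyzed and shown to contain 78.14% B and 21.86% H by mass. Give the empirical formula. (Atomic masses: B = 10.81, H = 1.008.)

BH3

Assume 100 g: 78.14 g B, 21.86 g H.
B: 78.14 g ÷ 10.81 g/mol = 7.228 mol
H: 21.86 g ÷ 1.008 g/mol = 21.69 mol
Ratios (÷ 7.228): B 1.000, H 3.000
Ratio ≈ 1:3, so the empirical formula is BH3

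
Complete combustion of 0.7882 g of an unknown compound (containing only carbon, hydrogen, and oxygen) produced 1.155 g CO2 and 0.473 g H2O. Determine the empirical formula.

mol C = 1.155 / 44.01 = 0.02624; mass C = 0.02624 × 12.01 = 0.3152 g
mol H = 2 × (0.473 / 18.02) = 0.05250; mass H = 0.05250 × 1.008 = 0.05292 g
mass O = 0.7882 − (0.3681) = 0.4201 g → mol O = 0.02626
Ratios (÷ 0.02624): C 1.000, H 2.000, O 1.000
→ CH2O

CH2O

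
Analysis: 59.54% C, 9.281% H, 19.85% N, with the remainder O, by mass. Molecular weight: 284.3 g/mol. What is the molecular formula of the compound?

Assume 100 g: 59.54 g C, 9.281 g H, 19.85 g N, 11.329 g O.
C: 59.54 g ÷ 12.01 g/mol = 4.958 mol
H: 9.281 g ÷ 1.008 g/mol = 9.207 mol
N: 19.85 g ÷ 14.01 g/mol = 1.417 mol
O: 11.329 g ÷ 16.00 g/mol = 0.7081 mol
Divide by the smallest (0.7081 mol O): C 7.002, H 13.004, N 2.001, O 1.000
→ C7H13N2O
Empirical-formula mass = 141.19 g/mol
n = 284.3 / 141.19 = 2.01 ≈ 2
Molecular formula = (C7H13N2O)×2 = C14H26N4O2

C14H26N4O2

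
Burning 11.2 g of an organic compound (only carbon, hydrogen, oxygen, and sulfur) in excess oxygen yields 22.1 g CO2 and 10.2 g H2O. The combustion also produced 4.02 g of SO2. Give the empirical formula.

C8H18O2S

mol C = 22.1 / 44.01 = 0.5022; mass C = 0.5022 × 12.01 = 6.031 g
mol H = 2 × (10.2 / 18.02) = 1.132; mass H = 1.132 × 1.008 = 1.141 g
mol S = 4.02 / 64.07 = 0.06274; mass S = 2.012 g
mass O = 11.2 − (9.184) = 2.016 g → mol O = 0.1260
Smallest is S at 0.06274 mol; normalising gives C 8.003, H 18.043, O 2.008, S 1.000
Ratio ≈ 8:18:2:1, so the empirical formula is C8H18O2S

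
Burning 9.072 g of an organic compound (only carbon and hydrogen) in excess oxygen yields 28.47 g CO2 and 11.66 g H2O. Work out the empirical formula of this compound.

CH2

mol C = 28.47 / 44.01 = 0.6469; mass C = 0.6469 × 12.01 = 7.769 g
mol H = 2 × (11.66 / 18.02) = 1.294; mass H = 1.294 × 1.008 = 1.304 g
Ratios (÷ 0.6469): C 1.000, H 2.000
→ CH2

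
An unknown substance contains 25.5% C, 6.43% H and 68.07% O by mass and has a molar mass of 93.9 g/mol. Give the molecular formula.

Assume 100 g: 25.5 g C, 6.43 g H, 68.07 g O.
Moles — C: 25.5 / 12.01 = 2.123 mol; H: 6.43 / 1.008 = 6.379 mol; O: 68.07 / 16.00 = 4.254 mol
Ratios (÷ 2.123): C 1.000, H 3.004, O 2.004
Ratio ≈ 1:3:2, so the empirical formula is CH3O2
Empirical-formula mass = 47.03 g/mol
n = 93.9 / 47.03 = 2.00 ≈ 2
Molecular formula = (CH3O2)×2 = C2H6O4

C2H6O4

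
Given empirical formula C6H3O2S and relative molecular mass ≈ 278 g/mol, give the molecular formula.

C12H6O4S2

Empirical-formula mass = 139.15 g/mol
n = 278 / 139.15 = 2.00 ≈ 2
Molecular formula = (C6H3O2S)2 = C12H6O4S2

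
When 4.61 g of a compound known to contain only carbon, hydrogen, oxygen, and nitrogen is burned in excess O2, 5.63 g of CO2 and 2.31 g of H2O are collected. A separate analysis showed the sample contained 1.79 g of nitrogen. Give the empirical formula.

mol C = 5.63 / 44.01 = 0.1279; mass C = 0.1279 × 12.01 = 1.536 g
mol H = 2 × (2.31 / 18.02) = 0.2564; mass H = 0.2564 × 1.008 = 0.2584 g
mol N = 1.79 / 14.01 = 0.1278
mass O = 4.61 − (3.585) = 1.025 g → mol O = 0.06407
Ratios (÷ 0.06407): C 1.997, H 4.001, N 1.994, O 1.000
Ratio ≈ 2:4:2:1, so the empirical formula is C2H4N2O

C2H4N2O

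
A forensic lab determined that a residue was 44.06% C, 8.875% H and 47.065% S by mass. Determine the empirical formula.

Assume 100 g: 44.06 g C, 8.875 g H, 47.065 g S.
Moles — C: 44.06 / 12.01 = 3.669 mol; H: 8.875 / 1.008 = 8.805 mol; S: 47.065 / 32.07 = 1.468 mol
Ratios (÷ 1.468): C 2.500, H 5.999, S 1.000
Multiply by 2: C 5.00, H 12.00, S 2.00 → C5H12S2

C5H12S2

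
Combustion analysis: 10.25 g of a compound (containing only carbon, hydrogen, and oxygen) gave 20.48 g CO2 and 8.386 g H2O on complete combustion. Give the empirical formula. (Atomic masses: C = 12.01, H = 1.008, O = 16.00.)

mol C = 20.48 / 44.01 = 0.4653; mass C = 0.4653 × 12.01 = 5.589 g
mol H = 2 × (8.386 / 18.02) = 0.9307; mass H = 0.9307 × 1.008 = 0.9382 g
mass O = 10.25 − (6.527) = 3.723 g → mol O = 0.2327
Smallest is O at 0.2327 mol; normalising gives C 2.000, H 4.000, O 1.000
Ratio ≈ 2:4:1, so the empirical formula is C2H4O

C2H4O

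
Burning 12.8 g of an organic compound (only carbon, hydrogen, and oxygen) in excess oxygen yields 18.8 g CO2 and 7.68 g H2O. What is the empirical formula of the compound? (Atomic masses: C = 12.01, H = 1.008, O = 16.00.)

mol C = 18.8 / 44.01 = 0.4272; mass C = 0.4272 × 12.01 = 5.130 g
mol H = 2 × (7.68 / 18.02) = 0.8524; mass H = 0.8524 × 1.008 = 0.8592 g
mass O = 12.8 − (5.990) = 6.810 g → mol O = 0.4257
Divide by the smallest (0.4257 mol O): C 1.004, H 2.003, O 1.000
≈ 1:2:1 → CH2O

CH2O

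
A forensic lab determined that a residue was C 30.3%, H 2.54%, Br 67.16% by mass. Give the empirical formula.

Assume 100 g: 30.3 g C, 2.54 g H, 67.16 g Br.
C: 30.3 g ÷ 12.01 g/mol = 2.523 mol
H: 2.54 g ÷ 1.008 g/mol = 2.52 mol
Br: 67.16 g ÷ 79.90 g/mol = 0.8406 mol
Divide by the smallest (0.8406 mol Br): C 3.001, H 2.998, Br 1.000
Ratio ≈ 3:3:1, so the empirical formula is C3H3Br

C3H3Br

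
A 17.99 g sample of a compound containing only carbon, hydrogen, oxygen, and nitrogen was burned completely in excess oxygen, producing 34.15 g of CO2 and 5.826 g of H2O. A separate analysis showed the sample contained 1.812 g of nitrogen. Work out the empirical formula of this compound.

C6H5NO3

mol C = 34.15 / 44.01 = 0.7760; mass C = 0.7760 × 12.01 = 9.319 g
mol H = 2 × (5.826 / 18.02) = 0.6466; mass H = 0.6466 × 1.008 = 0.6518 g
mol N = 1.812 / 14.01 = 0.1293
mass O = 17.99 − (11.78) = 6.207 g → mol O = 0.3879
Ratios (÷ 0.1293): C 6.000, H 4.999, N 1.000, O 2.999
Ratio ≈ 6:5:1:3, so the empirical formula is C6H5NO3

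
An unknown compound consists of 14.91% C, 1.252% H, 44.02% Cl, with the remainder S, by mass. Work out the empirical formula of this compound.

CHClS

Assume 100 g: 14.91 g C, 1.252 g H, 44.02 g Cl, 39.818 g S.
n(C) = 14.91/12.01 = 1.241, n(H) = 1.252/1.008 = 1.242, n(Cl) = 44.02/35.45 = 1.242, n(S) = 39.818/32.07 = 1.242
Smallest is C at 1.241 mol; normalising gives C 1.000, H 1.000, Cl 1.000, S 1.000
≈ 1:1:1:1 → CHClS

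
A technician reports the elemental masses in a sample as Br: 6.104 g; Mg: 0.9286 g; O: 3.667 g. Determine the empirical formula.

Br2MgO6

Br: 6.104 g ÷ 79.90 g/mol = 0.0764 mol
Mg: 0.9286 g ÷ 24.31 g/mol = 0.0382 mol
O: 3.667 g ÷ 16.00 g/mol = 0.2292 mol
Ratios (÷ 0.0382): Br 2.000, Mg 1.000, O 6.000
→ Br2MgO6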